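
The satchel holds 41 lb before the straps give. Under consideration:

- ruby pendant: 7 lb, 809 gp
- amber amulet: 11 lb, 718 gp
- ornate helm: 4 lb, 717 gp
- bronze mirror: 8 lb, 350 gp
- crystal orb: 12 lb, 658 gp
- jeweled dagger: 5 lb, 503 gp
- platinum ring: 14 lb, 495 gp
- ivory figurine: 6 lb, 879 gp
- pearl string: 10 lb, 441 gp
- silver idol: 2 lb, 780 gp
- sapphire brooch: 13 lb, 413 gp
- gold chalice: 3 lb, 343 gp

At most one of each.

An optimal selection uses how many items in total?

7

Best achievable value is 4749.
ruby pendant + amber amulet + ornate helm + jeweled dagger + ivory figurine + silver idol + gold chalice hits 4749 at 38 lb.
Every optimal selection uses 7 items.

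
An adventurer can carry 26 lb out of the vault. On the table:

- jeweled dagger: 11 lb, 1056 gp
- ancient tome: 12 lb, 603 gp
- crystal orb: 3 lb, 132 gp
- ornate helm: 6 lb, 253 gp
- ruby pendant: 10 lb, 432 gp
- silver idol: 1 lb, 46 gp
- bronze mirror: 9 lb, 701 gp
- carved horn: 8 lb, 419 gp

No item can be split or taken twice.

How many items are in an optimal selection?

3

Best achievable value is 2010.
jeweled dagger + ornate helm + bronze mirror hits 2010 at 26 lb.
All optima have 3 items.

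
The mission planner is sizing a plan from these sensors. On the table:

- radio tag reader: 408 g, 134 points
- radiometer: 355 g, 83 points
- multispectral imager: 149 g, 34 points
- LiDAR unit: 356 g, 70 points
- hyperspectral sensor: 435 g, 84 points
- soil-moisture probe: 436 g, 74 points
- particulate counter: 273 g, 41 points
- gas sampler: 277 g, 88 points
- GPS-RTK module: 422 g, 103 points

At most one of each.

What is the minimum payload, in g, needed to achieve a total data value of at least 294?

Need the lightest bundle worth ≥ 294.
radio tag reader + radiometer + gas sampler reaches 305 using 1040 g.
Any bundle with less than 1040 g falls short of 294.

1040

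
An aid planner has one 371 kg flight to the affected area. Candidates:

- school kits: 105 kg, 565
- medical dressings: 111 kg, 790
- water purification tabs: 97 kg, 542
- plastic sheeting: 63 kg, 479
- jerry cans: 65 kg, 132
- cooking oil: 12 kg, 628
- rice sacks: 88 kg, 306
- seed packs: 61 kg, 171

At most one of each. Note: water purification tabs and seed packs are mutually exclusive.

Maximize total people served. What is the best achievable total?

2745

The ratio ordering already packs tightly: medical dressings + water purification tabs + plastic sheeting + cooking oil + rice sacks, 371 kg, 2745.
Runner-up school kits + medical dressings + plastic sheeting + cooking oil + seed packs tops out at 2633.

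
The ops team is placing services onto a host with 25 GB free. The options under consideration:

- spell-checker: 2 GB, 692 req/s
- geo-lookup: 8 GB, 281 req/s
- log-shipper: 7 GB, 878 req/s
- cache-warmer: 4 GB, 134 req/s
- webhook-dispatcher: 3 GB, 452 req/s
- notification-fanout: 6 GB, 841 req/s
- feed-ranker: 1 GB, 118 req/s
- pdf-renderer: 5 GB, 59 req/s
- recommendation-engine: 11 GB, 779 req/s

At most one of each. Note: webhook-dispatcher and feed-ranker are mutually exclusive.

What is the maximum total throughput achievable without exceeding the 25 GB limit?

2997

Spell-checker + log-shipper + cache-warmer + webhook-dispatcher + notification-fanout uses 22 of the 25 GB and totals 2997.
The closest alternative, spell-checker + log-shipper + webhook-dispatcher + notification-fanout + pdf-renderer, reaches only 2922.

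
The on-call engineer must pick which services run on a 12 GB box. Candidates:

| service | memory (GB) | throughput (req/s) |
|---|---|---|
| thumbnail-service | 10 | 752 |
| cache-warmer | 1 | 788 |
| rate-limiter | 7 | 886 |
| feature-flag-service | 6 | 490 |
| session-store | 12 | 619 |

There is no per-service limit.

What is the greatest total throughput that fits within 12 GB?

9456

Density check — cache-warmer 788.00, rate-limiter 126.57, feature-flag-service 81.67 are the best per GB.
The ratio ordering already packs tightly: 12×cache-warmer, 12 GB, 9456.
That's the maximum — no swap from here does better than 9456.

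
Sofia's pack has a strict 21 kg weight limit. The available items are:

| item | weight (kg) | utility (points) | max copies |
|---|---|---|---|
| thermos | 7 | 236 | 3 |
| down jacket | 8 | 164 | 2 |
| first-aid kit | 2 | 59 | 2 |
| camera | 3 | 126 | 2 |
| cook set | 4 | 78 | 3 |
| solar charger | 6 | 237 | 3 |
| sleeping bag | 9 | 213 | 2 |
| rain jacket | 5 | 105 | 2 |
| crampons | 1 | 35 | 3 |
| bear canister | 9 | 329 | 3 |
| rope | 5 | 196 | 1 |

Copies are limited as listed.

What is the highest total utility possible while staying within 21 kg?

Taking the top-ratio items first gives 2×camera + 2×solar charger + 3×crampons for 831 (21 kg).
Dropping camera and 3×crampons frees 6 kg; slotting in solar charger (6 kg) lifts the total to 837 at 21 kg.
No other feasible combination exceeds 837.

837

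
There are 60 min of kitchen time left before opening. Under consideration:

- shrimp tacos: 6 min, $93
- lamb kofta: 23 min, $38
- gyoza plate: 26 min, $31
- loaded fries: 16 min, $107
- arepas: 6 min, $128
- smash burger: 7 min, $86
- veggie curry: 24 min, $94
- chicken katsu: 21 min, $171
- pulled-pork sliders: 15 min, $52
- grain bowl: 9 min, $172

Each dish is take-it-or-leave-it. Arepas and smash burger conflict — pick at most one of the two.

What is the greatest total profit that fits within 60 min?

671

Best packing: shrimp tacos + loaded fries + arepas + chicken katsu + grain bowl — 58 min, 671 total.
The closest alternative, shrimp tacos + loaded fries + smash burger + chicken katsu + grain bowl, reaches only 629.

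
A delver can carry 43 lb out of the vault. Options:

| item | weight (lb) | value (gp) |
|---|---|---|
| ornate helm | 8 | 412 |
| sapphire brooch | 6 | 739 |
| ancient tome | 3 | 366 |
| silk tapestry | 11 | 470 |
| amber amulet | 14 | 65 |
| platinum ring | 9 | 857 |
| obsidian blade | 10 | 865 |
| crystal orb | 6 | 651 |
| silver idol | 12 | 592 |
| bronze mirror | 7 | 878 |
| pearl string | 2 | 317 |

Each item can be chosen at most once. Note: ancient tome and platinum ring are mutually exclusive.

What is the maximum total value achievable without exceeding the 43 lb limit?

4307

Taking sapphire brooch + platinum ring + obsidian blade + crystal orb + bronze mirror + pearl string: 40 lb used, 4307 in value.
Runner-up ornate helm + sapphire brooch + ancient tome + obsidian blade + crystal orb + bronze mirror + pearl string tops out at 4228.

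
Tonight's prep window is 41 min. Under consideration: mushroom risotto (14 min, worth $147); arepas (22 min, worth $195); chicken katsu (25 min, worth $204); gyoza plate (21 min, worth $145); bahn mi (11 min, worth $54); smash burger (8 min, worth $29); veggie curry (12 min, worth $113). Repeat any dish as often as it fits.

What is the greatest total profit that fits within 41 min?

407

The ratio ordering already packs tightly: 2×mushroom risotto + veggie curry, 40 min, 407.
Every other selection either busts 41 min or fails to beat 407.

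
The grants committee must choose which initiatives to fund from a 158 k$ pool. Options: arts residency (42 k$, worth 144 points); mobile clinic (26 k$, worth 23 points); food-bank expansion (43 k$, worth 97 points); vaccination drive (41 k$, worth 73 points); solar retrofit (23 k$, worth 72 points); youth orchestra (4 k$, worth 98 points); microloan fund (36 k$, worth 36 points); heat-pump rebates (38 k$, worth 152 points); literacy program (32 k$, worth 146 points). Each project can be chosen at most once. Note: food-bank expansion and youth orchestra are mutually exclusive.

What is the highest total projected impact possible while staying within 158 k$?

613

A density-first pass picks arts residency + solar retrofit + youth orchestra + heat-pump rebates + literacy program — 612 at 139 k$.
The 23 k$ tied up in solar retrofit is better spent on vaccination drive — total rises to 613 (157 k$).
The closest alternative, arts residency + solar retrofit + youth orchestra + heat-pump rebates + literacy program, reaches only 612.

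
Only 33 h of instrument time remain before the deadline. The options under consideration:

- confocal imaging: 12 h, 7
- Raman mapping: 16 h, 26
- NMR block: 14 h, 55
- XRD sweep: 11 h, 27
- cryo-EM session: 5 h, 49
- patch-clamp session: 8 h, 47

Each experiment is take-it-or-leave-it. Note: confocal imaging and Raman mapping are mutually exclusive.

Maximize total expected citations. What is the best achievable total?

151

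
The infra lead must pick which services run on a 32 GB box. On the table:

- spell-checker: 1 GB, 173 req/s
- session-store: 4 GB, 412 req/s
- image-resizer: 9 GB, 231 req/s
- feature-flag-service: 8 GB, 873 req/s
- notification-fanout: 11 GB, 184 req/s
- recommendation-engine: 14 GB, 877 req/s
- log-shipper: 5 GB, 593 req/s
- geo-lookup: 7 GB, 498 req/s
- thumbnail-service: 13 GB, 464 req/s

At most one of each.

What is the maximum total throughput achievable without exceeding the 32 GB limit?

2928

Greedy by ratio would take spell-checker + session-store + feature-flag-service + log-shipper + geo-lookup: 25 GB used, total 2549.
Replace geo-lookup with recommendation-engine: the trade gains 379 net, giving 2928 at 32 GB.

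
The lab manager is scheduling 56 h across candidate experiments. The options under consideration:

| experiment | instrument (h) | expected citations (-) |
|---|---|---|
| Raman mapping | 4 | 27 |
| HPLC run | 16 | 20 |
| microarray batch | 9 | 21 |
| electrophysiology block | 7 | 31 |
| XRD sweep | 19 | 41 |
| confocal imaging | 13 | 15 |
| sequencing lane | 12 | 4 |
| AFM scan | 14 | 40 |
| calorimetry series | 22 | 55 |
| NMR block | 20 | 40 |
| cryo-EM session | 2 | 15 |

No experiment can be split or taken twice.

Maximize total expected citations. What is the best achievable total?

175

Filling by ratio: Raman mapping + electrophysiology block + AFM scan + calorimetry series + cryo-EM session for 168, with 7 h left unused.
Replace calorimetry series with microarray batch + XRD sweep: the trade gains 7 net, giving 175 at 55 h.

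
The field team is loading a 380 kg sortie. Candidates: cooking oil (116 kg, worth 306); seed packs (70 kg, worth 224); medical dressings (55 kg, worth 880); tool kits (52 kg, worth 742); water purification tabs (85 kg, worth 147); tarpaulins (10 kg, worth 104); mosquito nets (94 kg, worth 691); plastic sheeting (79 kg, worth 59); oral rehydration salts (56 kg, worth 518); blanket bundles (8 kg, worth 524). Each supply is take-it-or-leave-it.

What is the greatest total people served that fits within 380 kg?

3683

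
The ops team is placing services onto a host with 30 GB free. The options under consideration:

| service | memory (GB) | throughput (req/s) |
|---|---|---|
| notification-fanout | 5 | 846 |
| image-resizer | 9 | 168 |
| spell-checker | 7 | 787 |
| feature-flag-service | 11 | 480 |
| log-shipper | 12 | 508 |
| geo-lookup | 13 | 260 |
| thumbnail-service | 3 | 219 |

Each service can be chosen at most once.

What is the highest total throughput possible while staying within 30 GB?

2360

A density-first pass picks notification-fanout + spell-checker + feature-flag-service + thumbnail-service — 2332 at 26 GB.
The 11 GB tied up in feature-flag-service is better spent on log-shipper — total rises to 2360 (27 GB).
The spare 3 GB is too small for any remaining service, and no exchange beats 2360.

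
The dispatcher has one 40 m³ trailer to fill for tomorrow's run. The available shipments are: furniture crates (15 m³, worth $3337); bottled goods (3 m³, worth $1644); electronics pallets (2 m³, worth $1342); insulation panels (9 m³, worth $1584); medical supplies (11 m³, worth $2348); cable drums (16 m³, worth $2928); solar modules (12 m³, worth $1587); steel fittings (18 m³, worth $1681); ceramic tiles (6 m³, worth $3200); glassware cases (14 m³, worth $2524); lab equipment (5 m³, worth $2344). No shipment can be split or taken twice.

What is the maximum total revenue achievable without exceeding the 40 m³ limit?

13451

Density check — electronics pallets 671.00, bottled goods 548.00, ceramic tiles 533.33 are the best per m³.
Taking furniture crates + bottled goods + electronics pallets + insulation panels + ceramic tiles + lab equipment: 40 m³ used, 13451 in revenue.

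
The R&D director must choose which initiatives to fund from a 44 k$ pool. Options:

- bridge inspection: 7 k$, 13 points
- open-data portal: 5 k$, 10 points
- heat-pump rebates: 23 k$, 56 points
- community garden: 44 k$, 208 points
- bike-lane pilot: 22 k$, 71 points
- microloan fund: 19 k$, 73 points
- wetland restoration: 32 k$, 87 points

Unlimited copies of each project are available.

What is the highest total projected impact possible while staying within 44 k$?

208

Ranking by ratio (projected impact/k$): community garden 4.73, microloan fund 3.84, bike-lane pilot 3.23, wetland restoration 2.72.
Taking community garden: 44 k$ used, 208 in projected impact.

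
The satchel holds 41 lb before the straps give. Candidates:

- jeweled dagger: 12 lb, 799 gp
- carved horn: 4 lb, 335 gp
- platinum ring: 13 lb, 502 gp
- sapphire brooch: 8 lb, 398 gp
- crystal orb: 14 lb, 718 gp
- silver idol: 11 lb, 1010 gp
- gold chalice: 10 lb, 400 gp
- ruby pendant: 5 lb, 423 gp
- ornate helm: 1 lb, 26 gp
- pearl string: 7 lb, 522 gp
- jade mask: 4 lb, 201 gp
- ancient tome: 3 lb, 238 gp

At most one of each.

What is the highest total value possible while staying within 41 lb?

3115

Density check — silver idol 91.82, ruby pendant 84.60, carved horn 83.75, ancient tome 79.33 are the best per lb.
Filling by ratio: carved horn + silver idol + ruby pendant + ornate helm + pearl string + jade mask + ancient tome for 2755, with 6 lb left unused.
Dropping jade mask and ancient tome frees 7 lb; slotting in jeweled dagger (12 lb) lifts the total to 3115 at 40 lb.
The closest alternative, jeweled dagger + carved horn + silver idol + pearl string + jade mask + ancient tome, reaches only 3105.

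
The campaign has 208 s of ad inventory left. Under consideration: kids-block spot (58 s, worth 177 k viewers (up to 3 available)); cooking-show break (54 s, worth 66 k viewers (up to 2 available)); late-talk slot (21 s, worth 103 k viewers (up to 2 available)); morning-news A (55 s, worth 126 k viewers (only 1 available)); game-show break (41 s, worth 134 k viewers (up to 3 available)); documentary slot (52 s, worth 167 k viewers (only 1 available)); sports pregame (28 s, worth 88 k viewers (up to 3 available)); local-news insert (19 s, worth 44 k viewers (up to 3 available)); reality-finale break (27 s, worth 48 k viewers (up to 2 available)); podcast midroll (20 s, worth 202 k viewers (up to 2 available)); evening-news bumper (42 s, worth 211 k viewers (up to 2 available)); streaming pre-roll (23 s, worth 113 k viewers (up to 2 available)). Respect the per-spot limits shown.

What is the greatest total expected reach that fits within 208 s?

By expected reach per s: podcast midroll 10.10, evening-news bumper 5.02, streaming pre-roll 4.91, late-talk slot 4.90 lead.
Greedy by ratio would take late-talk slot + 2×podcast midroll + 2×evening-news bumper + 2×streaming pre-roll: 191 s used, total 1155.
Replace streaming pre-roll with late-talk slot + local-news insert: the trade gains 34 net, giving 1189 at 208 s.
That's the maximum — no swap from here does better than 1189.

1189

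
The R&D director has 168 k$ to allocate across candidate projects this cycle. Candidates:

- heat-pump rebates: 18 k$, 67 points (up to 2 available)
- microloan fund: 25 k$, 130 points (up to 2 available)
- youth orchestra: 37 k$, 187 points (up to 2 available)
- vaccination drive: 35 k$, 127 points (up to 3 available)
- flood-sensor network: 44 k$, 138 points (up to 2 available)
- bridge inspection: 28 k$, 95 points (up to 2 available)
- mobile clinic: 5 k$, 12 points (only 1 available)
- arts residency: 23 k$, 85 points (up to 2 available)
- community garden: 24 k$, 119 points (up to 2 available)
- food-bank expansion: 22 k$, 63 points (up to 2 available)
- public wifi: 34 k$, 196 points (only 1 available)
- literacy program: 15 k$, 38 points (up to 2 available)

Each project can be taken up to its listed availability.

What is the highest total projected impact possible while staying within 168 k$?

A density-first pass picks 2×microloan fund + 2×youth orchestra + mobile clinic + public wifi — 842 at 163 k$.
The 42 k$ tied up in youth orchestra and mobile clinic is better spent on arts residency + community garden — total rises to 847 (168 k$).
No other feasible combination exceeds 847.

847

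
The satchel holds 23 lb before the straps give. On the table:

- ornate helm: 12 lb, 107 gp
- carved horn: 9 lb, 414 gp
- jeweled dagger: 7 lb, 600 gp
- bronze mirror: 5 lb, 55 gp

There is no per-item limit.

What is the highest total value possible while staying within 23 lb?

Density check — jeweled dagger 85.71, carved horn 46.00, bronze mirror 11.00 are the best per lb.
Taking 3×jeweled dagger: 21 lb used, 1800 in value.
Every other selection either busts 23 lb or fails to beat 1800.

1800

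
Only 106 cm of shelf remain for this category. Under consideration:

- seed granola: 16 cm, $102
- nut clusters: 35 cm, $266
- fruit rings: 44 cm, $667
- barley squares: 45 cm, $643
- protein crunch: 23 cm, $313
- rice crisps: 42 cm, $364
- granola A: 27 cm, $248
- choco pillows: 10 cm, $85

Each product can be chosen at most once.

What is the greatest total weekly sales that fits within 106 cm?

Taking the top-ratio products first gives fruit rings + barley squares + choco pillows for 1395 (99 cm).
Replace choco pillows with seed granola: the trade gains 17 net, giving 1412 at 105 cm.

1412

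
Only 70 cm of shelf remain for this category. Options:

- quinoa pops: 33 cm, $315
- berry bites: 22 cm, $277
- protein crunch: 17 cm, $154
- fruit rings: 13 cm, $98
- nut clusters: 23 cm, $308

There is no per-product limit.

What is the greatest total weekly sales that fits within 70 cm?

924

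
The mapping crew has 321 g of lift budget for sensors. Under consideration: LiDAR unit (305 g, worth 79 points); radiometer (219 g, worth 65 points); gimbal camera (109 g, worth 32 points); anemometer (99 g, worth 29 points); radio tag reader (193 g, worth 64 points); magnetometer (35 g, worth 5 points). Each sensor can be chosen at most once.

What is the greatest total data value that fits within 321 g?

Gimbal camera + radio tag reader uses 302 of the 321 g and totals 96.
The spare 19 g is too small for any remaining sensor, and no exchange beats 96.

96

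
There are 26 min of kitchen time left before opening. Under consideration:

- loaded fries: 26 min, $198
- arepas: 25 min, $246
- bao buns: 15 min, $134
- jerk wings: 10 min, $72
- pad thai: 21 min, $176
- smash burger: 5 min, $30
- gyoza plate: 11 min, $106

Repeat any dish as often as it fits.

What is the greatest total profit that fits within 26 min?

Taking arepas: 25 min used, 246 in profit.
No other feasible combination exceeds 246.

246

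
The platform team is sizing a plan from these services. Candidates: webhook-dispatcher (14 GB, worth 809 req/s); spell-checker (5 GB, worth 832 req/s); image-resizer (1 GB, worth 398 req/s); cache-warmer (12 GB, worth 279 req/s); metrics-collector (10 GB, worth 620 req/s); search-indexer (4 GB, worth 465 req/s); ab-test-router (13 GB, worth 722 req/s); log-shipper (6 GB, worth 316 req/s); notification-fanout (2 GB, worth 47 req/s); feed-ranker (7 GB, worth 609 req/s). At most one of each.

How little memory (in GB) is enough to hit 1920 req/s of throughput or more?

Minimise GB subject to total throughput ≥ 1920.
Taking spell-checker + image-resizer + search-indexer + log-shipper gives 2011 (≥ 1920) for 16 GB.
No combination under 16 GB hits 1920.

16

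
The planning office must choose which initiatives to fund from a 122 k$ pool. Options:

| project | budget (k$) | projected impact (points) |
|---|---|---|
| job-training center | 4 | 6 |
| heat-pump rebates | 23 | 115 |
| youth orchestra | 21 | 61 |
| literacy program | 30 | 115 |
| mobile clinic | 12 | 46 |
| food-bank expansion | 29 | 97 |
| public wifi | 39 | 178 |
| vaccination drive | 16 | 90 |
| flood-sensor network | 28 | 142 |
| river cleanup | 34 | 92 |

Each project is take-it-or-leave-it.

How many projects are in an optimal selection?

The maximum projected impact within 122 k$ is 577.
job-training center + heat-pump rebates + mobile clinic + public wifi + vaccination drive + flood-sensor network hits 577 at 122 k$.
All optima have 6 projects.

6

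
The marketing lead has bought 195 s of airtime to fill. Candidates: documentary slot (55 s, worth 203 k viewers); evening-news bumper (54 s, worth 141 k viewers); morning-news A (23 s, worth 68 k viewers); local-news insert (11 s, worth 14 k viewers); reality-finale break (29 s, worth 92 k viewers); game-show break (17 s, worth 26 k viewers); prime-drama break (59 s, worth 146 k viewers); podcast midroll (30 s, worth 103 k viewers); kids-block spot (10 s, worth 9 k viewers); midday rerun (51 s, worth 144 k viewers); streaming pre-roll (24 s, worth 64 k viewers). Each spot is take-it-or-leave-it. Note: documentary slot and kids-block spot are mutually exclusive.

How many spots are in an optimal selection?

Optimal total is 610.
For example documentary slot + morning-news A + reality-finale break + podcast midroll + midday rerun achieves it, using 188 s.
All optima have 5 spots.

5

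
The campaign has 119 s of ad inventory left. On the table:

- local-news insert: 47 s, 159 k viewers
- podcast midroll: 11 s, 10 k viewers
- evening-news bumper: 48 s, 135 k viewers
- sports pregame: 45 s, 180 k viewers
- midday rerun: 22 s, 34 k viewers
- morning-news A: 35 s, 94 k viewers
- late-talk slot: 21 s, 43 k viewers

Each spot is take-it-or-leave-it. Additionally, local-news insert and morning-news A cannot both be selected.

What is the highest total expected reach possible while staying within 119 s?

382

Density check — sports pregame 4.00, local-news insert 3.38, evening-news bumper 2.81 are the best per s.
The ratio ordering already packs tightly: local-news insert + sports pregame + late-talk slot, 113 s, 382.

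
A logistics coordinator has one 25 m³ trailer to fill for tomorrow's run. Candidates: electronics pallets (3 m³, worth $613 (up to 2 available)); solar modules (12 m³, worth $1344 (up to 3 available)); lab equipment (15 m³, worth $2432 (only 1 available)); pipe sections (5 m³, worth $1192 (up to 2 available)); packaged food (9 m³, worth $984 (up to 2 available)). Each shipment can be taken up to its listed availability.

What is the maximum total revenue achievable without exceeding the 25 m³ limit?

A density-first pass picks 2×electronics pallets + 2×pipe sections + packaged food — 4594 at 25 m³.
Replace 2×electronics pallets and packaged food with lab equipment: the trade gains 222 net, giving 4816 at 25 m³.
No other feasible combination exceeds 4816.

4816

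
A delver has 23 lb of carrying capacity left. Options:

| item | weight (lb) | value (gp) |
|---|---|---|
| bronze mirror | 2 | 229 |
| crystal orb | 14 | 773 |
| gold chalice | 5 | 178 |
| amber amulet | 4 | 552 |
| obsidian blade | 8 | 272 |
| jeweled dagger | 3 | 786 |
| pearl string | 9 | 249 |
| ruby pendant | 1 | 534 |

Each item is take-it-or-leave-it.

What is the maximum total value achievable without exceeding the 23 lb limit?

A density-first pass picks bronze mirror + gold chalice + amber amulet + obsidian blade + jeweled dagger + ruby pendant — 2551 at 23 lb.
The 15 lb tied up in bronze mirror and gold chalice and obsidian blade is better spent on crystal orb — total rises to 2645 (22 lb).
Every other selection either busts 23 lb or fails to beat 2645.

2645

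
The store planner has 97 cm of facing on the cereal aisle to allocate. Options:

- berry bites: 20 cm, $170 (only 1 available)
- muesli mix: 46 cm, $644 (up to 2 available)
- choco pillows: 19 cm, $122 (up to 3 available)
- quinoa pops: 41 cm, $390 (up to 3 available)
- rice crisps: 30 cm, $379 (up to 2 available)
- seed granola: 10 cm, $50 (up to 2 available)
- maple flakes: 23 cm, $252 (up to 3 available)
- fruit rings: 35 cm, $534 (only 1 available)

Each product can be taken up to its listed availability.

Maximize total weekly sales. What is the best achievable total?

A density-first pass picks muesli mix + seed granola + fruit rings — 1228 at 91 cm.
The 56 cm tied up in muesli mix and seed granola is better spent on 2×rice crisps — total rises to 1292 (95 cm).
Every other selection either busts 97 cm or exceeds an availability limit or fails to beat 1292.

1292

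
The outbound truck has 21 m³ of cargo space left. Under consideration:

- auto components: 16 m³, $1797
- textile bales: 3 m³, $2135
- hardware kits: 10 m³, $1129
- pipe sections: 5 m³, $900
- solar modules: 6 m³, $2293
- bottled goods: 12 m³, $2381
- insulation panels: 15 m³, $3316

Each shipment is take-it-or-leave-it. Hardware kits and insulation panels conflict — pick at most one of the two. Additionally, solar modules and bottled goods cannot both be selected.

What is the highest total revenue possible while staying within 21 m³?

5609

Ranking by ratio (revenue/m³): textile bales 711.67, solar modules 382.17, insulation panels 221.07.
Taking solar modules + insulation panels: 21 m³ used, 5609 in revenue.
That's the maximum — no feasible swap from here does better than 5609.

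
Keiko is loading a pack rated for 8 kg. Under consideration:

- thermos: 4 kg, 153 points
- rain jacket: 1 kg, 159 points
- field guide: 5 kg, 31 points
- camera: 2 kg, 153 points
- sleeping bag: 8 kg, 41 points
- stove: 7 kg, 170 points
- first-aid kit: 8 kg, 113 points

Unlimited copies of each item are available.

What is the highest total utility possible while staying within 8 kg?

1272

Ranking by ratio (utility/kg): rain jacket 159.00, camera 76.50, thermos 38.25.
Best packing: 8×rain jacket — 8 kg, 1272 total.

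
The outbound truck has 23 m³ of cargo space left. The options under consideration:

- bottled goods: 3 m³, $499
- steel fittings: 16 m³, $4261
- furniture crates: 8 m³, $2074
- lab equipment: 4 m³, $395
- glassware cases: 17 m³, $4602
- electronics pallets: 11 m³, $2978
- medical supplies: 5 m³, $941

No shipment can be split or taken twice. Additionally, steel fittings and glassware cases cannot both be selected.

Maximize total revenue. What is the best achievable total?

5551

By revenue per m³: electronics pallets 270.73, glassware cases 270.71, steel fittings 266.31, furniture crates 259.25 lead.
Taking bottled goods + furniture crates + electronics pallets: 22 m³ used, 5551 in revenue.
Every other selection either busts 23 m³ or breaks a pairing rule or fails to beat 5551.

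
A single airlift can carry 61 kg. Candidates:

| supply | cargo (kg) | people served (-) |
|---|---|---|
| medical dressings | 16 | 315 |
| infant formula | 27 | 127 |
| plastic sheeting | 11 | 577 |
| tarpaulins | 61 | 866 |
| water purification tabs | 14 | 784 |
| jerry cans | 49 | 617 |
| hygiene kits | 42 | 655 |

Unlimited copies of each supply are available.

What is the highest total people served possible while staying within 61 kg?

3299

A density-first pass picks 4×water purification tabs — 3136 at 56 kg.
The 28 kg tied up in 2×water purification tabs is better spent on 3×plastic sheeting — total rises to 3299 (61 kg).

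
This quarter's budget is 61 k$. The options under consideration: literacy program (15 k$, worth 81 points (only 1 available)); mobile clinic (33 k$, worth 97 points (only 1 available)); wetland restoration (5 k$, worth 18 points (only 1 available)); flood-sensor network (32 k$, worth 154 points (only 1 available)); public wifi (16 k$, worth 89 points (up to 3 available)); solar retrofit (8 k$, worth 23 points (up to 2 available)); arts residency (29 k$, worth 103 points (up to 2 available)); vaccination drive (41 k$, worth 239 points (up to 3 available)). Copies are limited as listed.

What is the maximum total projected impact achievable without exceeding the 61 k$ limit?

338

Density check — vaccination drive 5.83, public wifi 5.56, literacy program 5.40, flood-sensor network 4.81 are the best per k$.
The ratio heuristic lands on public wifi + vaccination drive (328) but leaves 4 k$ idle.
Replace public wifi with literacy program + wetland restoration: the trade gains 10 net, giving 338 at 61 k$.
Every other selection either busts 61 k$ or exceeds an availability limit or fails to beat 338.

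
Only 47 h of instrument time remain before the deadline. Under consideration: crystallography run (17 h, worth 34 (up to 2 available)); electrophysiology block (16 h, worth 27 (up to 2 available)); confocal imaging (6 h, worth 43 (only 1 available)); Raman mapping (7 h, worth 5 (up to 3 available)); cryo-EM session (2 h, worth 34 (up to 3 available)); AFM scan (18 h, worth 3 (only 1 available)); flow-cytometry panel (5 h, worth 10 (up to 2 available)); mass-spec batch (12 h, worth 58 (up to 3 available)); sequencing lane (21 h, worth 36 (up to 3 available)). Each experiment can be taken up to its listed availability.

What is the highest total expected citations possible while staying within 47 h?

Filling by ratio: confocal imaging + 3×cryo-EM session + 2×flow-cytometry panel + 2×mass-spec batch for 281, with 1 h left unused.
The 11 h tied up in confocal imaging and flow-cytometry panel is better spent on mass-spec batch — total rises to 286 (47 h).
Nothing else within 47 h beats 286.

286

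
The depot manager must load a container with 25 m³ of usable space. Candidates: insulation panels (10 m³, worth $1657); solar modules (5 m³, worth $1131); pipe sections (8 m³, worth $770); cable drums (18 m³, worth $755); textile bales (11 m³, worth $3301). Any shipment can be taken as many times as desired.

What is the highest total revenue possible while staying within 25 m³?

6602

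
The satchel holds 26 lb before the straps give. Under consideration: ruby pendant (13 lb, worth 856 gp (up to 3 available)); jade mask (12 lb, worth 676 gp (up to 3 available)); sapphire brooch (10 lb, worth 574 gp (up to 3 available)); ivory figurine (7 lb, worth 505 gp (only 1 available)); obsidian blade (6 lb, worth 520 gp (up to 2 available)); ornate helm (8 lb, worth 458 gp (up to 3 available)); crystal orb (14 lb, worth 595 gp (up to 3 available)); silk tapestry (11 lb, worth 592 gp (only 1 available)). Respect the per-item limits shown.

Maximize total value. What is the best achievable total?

1896

A density-first pass picks ivory figurine + 2×obsidian blade — 1545 at 19 lb.
The 7 lb tied up in ivory figurine is better spent on ruby pendant — total rises to 1896 (25 lb).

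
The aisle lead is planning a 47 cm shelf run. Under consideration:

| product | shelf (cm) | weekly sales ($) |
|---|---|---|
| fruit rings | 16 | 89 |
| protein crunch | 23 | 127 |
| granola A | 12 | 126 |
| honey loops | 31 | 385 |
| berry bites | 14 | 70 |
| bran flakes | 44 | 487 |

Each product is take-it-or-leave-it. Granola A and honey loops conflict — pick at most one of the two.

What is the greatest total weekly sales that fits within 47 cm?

Best packing: bran flakes — 44 cm, 487 total.
Every other selection either busts 47 cm or breaks a pairing rule or fails to beat 487.

487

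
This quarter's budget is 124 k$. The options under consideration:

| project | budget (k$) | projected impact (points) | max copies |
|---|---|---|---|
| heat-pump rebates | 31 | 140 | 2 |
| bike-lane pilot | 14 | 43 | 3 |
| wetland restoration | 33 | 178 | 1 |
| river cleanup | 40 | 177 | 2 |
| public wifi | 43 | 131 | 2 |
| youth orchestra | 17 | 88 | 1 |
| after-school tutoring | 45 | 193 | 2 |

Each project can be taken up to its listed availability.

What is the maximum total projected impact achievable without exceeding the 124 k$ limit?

Filling by ratio: 2×heat-pump rebates + wetland restoration + youth orchestra for 546, with 12 k$ left unused.
Replace heat-pump rebates with river cleanup: the trade gains 37 net, giving 583 at 121 k$.

583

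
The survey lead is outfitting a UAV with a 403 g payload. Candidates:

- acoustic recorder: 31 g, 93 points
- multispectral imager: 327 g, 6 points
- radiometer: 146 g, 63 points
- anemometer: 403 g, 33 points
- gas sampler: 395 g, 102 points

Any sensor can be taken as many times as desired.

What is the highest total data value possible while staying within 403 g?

By data value per g: acoustic recorder 3.00, radiometer 0.43, gas sampler 0.26, anemometer 0.08 lead.
Taking 13×acoustic recorder: 403 g used, 1209 in data value.

1209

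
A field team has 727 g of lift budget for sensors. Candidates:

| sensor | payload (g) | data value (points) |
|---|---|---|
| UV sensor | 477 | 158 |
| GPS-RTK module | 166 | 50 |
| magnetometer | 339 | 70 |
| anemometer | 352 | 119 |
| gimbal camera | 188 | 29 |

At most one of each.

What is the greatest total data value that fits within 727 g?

208

The ratio heuristic lands on GPS-RTK module + anemometer + gimbal camera (198) but leaves 21 g idle.
The 540 g tied up in anemometer and gimbal camera is better spent on UV sensor — total rises to 208 (643 g).
No other feasible combination exceeds 208.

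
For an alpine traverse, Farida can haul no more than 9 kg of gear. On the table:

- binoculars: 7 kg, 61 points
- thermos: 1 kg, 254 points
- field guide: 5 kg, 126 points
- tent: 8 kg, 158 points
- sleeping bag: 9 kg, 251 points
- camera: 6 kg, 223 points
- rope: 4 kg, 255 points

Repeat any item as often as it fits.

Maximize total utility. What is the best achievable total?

By utility per kg: thermos 254.00, rope 63.75, camera 37.17, sleeping bag 27.89 lead.
Best packing: 9×thermos — 9 kg, 2286 total.
Nothing else within 9 kg beats 2286.

2286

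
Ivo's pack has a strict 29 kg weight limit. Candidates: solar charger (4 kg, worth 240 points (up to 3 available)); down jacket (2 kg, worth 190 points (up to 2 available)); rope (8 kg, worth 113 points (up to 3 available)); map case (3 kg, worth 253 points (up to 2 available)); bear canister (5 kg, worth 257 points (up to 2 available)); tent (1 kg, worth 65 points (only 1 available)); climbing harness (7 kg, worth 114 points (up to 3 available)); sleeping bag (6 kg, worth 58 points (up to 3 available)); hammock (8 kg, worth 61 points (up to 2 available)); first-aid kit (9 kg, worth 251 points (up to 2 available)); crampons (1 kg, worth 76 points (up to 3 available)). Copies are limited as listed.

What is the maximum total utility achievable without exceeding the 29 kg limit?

2015

Ranking by ratio (utility/kg): down jacket 95.00, map case 84.33, crampons 76.00.
A density-first pass picks 3×solar charger + 2×down jacket + 2×map case + tent + 3×crampons — 1899 at 26 kg.
Dropping tent and crampons frees 2 kg; slotting in bear canister (5 kg) lifts the total to 2015 at 29 kg.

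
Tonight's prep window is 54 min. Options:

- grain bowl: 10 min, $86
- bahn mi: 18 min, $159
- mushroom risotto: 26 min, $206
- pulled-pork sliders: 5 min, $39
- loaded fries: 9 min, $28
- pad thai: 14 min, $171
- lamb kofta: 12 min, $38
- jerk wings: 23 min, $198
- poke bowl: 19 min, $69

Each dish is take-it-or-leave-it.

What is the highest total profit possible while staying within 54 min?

By profit per min: pad thai 12.21, bahn mi 8.83, jerk wings 8.61, grain bowl 8.60 lead.
Greedy by ratio would take grain bowl + bahn mi + pulled-pork sliders + pad thai: 47 min used, total 455.
Dropping bahn mi frees 18 min; slotting in jerk wings (23 min) lifts the total to 494 at 52 min.
The spare 2 min is too small for any remaining dish, and no exchange beats 494.

494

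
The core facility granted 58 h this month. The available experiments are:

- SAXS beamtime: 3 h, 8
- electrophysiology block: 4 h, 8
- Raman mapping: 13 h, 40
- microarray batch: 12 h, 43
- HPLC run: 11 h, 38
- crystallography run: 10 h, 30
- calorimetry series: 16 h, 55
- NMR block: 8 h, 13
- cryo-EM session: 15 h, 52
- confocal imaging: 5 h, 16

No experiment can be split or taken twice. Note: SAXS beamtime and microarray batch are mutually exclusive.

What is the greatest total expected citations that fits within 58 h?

196

By expected citations per h: microarray batch 3.58, cryo-EM session 3.47, HPLC run 3.45, calorimetry series 3.44 lead.
Best packing: electrophysiology block + microarray batch + HPLC run + calorimetry series + cryo-EM session — 58 h, 196 total.
Microarray batch + crystallography run + calorimetry series + cryo-EM session + confocal imaging (58 h) also reaches 196 — a tie, but nothing goes higher.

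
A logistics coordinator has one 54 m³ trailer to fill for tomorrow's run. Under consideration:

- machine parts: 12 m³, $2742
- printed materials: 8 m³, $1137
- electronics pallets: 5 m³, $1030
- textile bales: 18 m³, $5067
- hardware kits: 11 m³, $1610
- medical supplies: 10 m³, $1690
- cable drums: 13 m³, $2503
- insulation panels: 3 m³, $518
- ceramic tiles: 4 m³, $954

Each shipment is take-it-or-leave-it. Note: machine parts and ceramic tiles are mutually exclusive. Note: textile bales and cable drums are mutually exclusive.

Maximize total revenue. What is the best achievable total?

11666

By revenue per m³: textile bales 281.50, ceramic tiles 238.50, machine parts 228.50, electronics pallets 206.00 lead.
Taking machine parts + printed materials + electronics pallets + textile bales + medical supplies: 53 m³ used, 11666 in revenue.
Nothing else feasible within 54 m³ beats 11666.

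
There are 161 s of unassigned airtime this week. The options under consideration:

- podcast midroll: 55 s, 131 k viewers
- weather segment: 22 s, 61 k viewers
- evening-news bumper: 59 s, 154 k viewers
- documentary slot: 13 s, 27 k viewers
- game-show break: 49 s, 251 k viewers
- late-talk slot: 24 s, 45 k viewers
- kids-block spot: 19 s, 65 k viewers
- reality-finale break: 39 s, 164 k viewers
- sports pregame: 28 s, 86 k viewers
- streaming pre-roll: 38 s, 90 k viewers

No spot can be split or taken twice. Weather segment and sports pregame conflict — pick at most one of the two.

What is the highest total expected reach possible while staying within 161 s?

611

Ranking by ratio (expected reach/s): game-show break 5.12, reality-finale break 4.21, kids-block spot 3.42.
Game-show break + late-talk slot + kids-block spot + reality-finale break + sports pregame uses 159 of the 161 s and totals 611.
Nothing else feasible within 161 s beats 611.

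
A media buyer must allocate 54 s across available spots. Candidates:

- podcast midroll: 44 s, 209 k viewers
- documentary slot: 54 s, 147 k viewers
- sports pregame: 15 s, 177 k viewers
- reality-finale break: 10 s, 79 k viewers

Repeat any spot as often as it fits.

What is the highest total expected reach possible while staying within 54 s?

Best packing: 3×sports pregame — 45 s, 531 total.
That's the maximum — no swap from here does better than 531.

531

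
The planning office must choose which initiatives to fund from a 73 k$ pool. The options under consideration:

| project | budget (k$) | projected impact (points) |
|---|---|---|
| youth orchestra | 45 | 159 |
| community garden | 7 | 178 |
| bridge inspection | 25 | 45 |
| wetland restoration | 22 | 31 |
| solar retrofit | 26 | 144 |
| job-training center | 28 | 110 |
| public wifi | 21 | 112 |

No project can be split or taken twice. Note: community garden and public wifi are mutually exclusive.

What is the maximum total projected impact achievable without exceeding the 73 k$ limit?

Taking community garden + solar retrofit + job-training center: 61 k$ used, 432 in projected impact.
Next best is community garden + bridge inspection + solar retrofit at 367 (58 k$) — short by 65.

432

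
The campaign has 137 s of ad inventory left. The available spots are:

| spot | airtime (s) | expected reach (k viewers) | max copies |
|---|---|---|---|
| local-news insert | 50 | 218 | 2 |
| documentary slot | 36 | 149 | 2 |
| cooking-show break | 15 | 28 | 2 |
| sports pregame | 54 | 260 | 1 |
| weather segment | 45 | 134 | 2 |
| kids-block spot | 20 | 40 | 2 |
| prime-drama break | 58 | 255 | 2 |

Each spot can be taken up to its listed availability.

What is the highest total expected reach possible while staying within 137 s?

The ratio heuristic lands on sports pregame + kids-block spot + prime-drama break (555) but leaves 5 s idle.
But 2×local-news insert + documentary slot fits in 136 s and reaches 585.
Nothing else within 137 s beats 585.

585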